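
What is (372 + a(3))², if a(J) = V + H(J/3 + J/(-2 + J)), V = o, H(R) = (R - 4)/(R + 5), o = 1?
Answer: 139129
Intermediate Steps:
H(R) = (-4 + R)/(5 + R)
V = 1
a(J) = 1 + (-4 + J/3 + J/(-2 + J))/(5 + J/3 + J/(-2 + J)) (a(J) = 1 + (-4 + (J/3 + J/(-2 + J)))/(5 + (J/3 + J/(-2 + J))) = 1 + (-4 + J/3 + J/(-2 + J))/(5 + J/3 + J/(-2 + J)))
(372 + a(3))² = (372 + (-6 + 2*3² + 5*3)/(-30 + 3² + 16*3))² = (372 + (-6 + 2*9 + 15)/(-30 + 9 + 48))² = (372 + (-6 + 18 + 15)/27)² = (372 + (1/27)*27)² = (372 + 1)² = 373² = 139129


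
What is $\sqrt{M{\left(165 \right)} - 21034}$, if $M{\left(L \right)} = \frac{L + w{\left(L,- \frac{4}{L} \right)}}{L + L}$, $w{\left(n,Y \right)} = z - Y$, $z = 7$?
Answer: $\frac{i \sqrt{572636458}}{165} \approx 145.03 i$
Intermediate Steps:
$w{\left(n,Y \right)} = 7 - Y$
$M{\left(L \right)} = \frac{7 + L + \frac{4}{L}}{2 L}$ ($M{\left(L \right)} = \frac{L + \left(7 - - \frac{4}{L}\right)}{L + L} = \frac{L + \left(7 + \frac{4}{L}\right)}{2 L} = \left(7 + L + \frac{4}{L}\right) \frac{1}{2 L} = \frac{7 + L + \frac{4}{L}}{2 L}$)
$\sqrt{M{\left(165 \right)} - 21034} = \sqrt{\frac{4 + 165 \left(7 + 165\right)}{2 \cdot 27225} - 21034} = \sqrt{\frac{1}{2} \cdot \frac{1}{27225} \left(4 + 165 \cdot 172\right) - 21034} = \sqrt{\frac{1}{2} \cdot \frac{1}{27225} \left(4 + 28380\right) - 21034} = \sqrt{\frac{1}{2} \cdot \frac{1}{27225} \cdot 28384 - 21034} = \sqrt{\frac{14192}{27225} - 21034} = \sqrt{- \frac{572636458}{27225}} = \frac{i \sqrt{572636458}}{165}$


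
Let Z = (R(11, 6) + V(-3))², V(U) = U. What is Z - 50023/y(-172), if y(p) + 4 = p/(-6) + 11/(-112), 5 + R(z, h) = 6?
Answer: -16774708/8255 ≈ -2032.1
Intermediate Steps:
R(z, h) = 1 (R(z, h) = -5 + 6 = 1)
y(p) = -459/112 - p/6 (y(p) = -4 + (p/(-6) + 11/(-112)) = -4 + (p*(-⅙) + 11*(-1/112)) = -4 + (-p/6 - 11/112) = -4 + (-11/112 - p/6) = -459/112 - p/6)
Z = 4 (Z = (1 - 3)² = (-2)² = 4)
Z - 50023/y(-172) = 4 - 50023/(-459/112 - ⅙*(-172)) = 4 - 50023/(-459/112 + 86/3) = 4 - 50023/8255/336 = 4 - 50023*336/8255 = 4 - 1*16807728/8255 = 4 - 16807728/8255 = -16774708/8255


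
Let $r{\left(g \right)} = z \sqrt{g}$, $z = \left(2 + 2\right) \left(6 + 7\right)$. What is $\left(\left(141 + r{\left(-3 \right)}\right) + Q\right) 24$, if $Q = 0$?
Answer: $3384 + 1248 i \sqrt{3} \approx 3384.0 + 2161.6 i$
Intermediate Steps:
$z = 52$ ($z = 4 \cdot 13 = 52$)
$r{\left(g \right)} = 52 \sqrt{g}$
$\left(\left(141 + r{\left(-3 \right)}\right) + Q\right) 24 = \left(\left(141 + 52 \sqrt{-3}\right) + 0\right) 24 = \left(\left(141 + 52 i \sqrt{3}\right) + 0\right) 24 = \left(141 + 52 i \sqrt{3}\right) 24 = 3384 + 1248 i \sqrt{3}$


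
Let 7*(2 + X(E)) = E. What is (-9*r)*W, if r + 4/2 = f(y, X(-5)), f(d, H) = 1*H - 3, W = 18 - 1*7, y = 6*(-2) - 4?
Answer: 5346/7 ≈ 763.71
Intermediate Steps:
y = -16 (y = -12 - 4 = -16)
X(E) = -2 + E/7
W = 11 (W = 18 - 7 = 11)
f(d, H) = -3 + H (f(d, H) = H - 3 = -3 + H)
r = -54/7 (r = -2 + (-3 + (-2 + (⅐)*(-5))) = -2 + (-3 + (-2 - 5/7)) = -2 + (-3 - 19/7) = -2 - 40/7 = -54/7 ≈ -7.7143)
(-9*r)*W = -9*(-54/7)*11 = (486/7)*11 = 5346/7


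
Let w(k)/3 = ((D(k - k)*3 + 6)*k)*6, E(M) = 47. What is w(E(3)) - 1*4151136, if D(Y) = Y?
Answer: -4146060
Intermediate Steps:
w(k) = 108*k (w(k) = 3*((((k - k)*3 + 6)*k)*6) = 3*(((0*3 + 6)*k)*6) = 3*(((0 + 6)*k)*6) = 3*((6*k)*6) = 3*(36*k) = 108*k)
w(E(3)) - 1*4151136 = 108*47 - 1*4151136 = 5076 - 4151136 = -4146060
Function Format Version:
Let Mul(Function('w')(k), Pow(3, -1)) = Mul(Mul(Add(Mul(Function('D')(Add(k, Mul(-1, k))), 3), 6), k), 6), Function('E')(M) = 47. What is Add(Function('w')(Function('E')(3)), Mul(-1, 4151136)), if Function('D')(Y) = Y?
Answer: -4146060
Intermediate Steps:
Function('w')(k) = Mul(108, k) (Function('w')(k) = Mul(3, Mul(Mul(Add(Mul(Add(k, Mul(-1, k)), 3), 6), k), 6)) = Mul(3, Mul(Mul(Add(Mul(0, 3), 6), k), 6)) = Mul(3, Mul(Mul(Add(0, 6), k), 6)) = Mul(3, Mul(Mul(6, k), 6)) = Mul(3, Mul(36, k)) = Mul(108, k))
Add(Function('w')(Function('E')(3)), Mul(-1, 4151136)) = Add(Mul(108, 47), Mul(-1, 4151136)) = Add(5076, -4151136) = -4146060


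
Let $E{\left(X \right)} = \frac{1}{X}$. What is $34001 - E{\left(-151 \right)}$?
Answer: $\frac{5134152}{151} \approx 34001.0$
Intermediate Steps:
$34001 - E{\left(-151 \right)} = 34001 - \frac{1}{-151} = 34001 - - \frac{1}{151} = 34001 + \frac{1}{151} = \frac{5134152}{151}$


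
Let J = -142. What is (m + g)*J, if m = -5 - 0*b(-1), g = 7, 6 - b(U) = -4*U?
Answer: -284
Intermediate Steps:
b(U) = 6 + 4*U (b(U) = 6 - (-4)*U = 6 + 4*U)
m = -5 (m = -5 - 0*(6 + 4*(-1)) = -5 - 0*(6 - 4) = -5 - 0*2 = -5 - 1*0 = -5 + 0 = -5)
(m + g)*J = (-5 + 7)*(-142) = 2*(-142) = -284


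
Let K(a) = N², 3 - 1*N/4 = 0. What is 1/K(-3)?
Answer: 1/144 ≈ 0.0069444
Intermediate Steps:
N = 12 (N = 12 - 4*0 = 12 + 0 = 12)
K(a) = 144 (K(a) = 12² = 144)
1/K(-3) = 1/144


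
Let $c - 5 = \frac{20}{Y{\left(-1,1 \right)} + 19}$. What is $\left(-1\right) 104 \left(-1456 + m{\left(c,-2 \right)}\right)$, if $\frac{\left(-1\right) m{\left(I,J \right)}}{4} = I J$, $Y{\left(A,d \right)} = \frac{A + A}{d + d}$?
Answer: $\frac{1317056}{9} \approx 1.4634 \cdot 10^{5}$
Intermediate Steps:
$Y{\left(A,d \right)} = \frac{A}{d}$ ($Y{\left(A,d \right)} = \frac{2 A}{2 d} = 2 A \frac{1}{2 d} = \frac{A}{d}$)
$c = \frac{55}{9}$ ($c = 5 + \frac{20}{- 1^{-1} + 19} = 5 + \frac{20}{\left(-1\right) 1 + 19} = 5 + \frac{20}{-1 + 19} = 5 + \frac{20}{18} = 5 + 20 \cdot \frac{1}{18} = 5 + \frac{10}{9} = \frac{55}{9} \approx 6.1111$)
$m{\left(I,J \right)} = - 4 I J$
$\left(-1\right) 104 \left(-1456 + m{\left(c,-2 \right)}\right) = \left(-1\right) 104 \left(-1456 - \frac{220}{9} \left(-2\right)\right) = - 104 \left(-1456 + \frac{440}{9}\right) = \left(-104\right) \left(- \frac{12664}{9}\right) = \frac{1317056}{9}$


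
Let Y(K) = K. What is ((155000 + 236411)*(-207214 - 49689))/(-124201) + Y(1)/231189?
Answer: 3321018760230334/4101986427 ≈ 8.0961e+5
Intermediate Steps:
((155000 + 236411)*(-207214 - 49689))/(-124201) + Y(1)/231189 = ((155000 + 236411)*(-207214 - 49689))/(-124201) + 1/231189 = (391411*(-256903))*(-1/124201) + 1*(1/231189) = -100554660133*(-1/124201) + 1/231189 = 100554660133/124201 + 1/231189 = 3321018760230334/4101986427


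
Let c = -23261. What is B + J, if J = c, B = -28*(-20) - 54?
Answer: -22755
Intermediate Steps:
B = 506 (B = 560 - 54 = 506)
J = -23261
B + J = 506 - 23261 = -22755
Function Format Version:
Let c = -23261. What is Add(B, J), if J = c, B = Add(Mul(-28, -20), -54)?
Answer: -22755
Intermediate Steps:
B = 506 (B = Add(560, -54) = 506)
J = -23261
Add(B, J) = Add(506, -23261) = -22755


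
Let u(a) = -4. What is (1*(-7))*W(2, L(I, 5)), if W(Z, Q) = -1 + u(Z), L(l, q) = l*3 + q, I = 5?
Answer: 35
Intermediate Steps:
L(l, q) = q + 3*l (L(l, q) = 3*l + q = q + 3*l)
W(Z, Q) = -5 (W(Z, Q) = -1 - 4 = -5)
(1*(-7))*W(2, L(I, 5)) = (1*(-7))*(-5) = -7*(-5) = 35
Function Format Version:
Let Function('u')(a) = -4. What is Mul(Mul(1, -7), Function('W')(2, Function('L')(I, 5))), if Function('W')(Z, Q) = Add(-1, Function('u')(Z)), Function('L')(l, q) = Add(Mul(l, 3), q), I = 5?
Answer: 35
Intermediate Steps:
Function('L')(l, q) = Add(q, Mul(3, l)) (Function('L')(l, q) = Add(Mul(3, l), q) = Add(q, Mul(3, l)))
Function('W')(Z, Q) = -5 (Function('W')(Z, Q) = Add(-1, -4) = -5)
Mul(Mul(1, -7), Function('W')(2, Function('L')(I, 5))) = Mul(Mul(1, -7), -5) = Mul(-7, -5) = 35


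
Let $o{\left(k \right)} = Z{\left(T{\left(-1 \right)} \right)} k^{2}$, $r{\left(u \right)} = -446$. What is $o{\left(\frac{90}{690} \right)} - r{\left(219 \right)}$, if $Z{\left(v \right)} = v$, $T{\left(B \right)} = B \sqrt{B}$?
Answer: $446 - \frac{9 i}{529} \approx 446.0 - 0.017013 i$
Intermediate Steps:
$T{\left(B \right)} = B^{\frac{3}{2}}$
$o{\left(k \right)} = - i k^{2}$ ($o{\left(k \right)} = \left(-1\right)^{\frac{3}{2}} k^{2} = - i k^{2}$)
$o{\left(\frac{90}{690} \right)} - r{\left(219 \right)} = - i \left(\frac{90}{690}\right)^{2} - -446 = - i \left(90 \cdot \frac{1}{690}\right)^{2} + 446 = - i \left(\frac{3}{23}\right)^{2} + 446 = \left(-1\right) i \frac{9}{529} + 446 = - \frac{9 i}{529} + 446 = 446 - \frac{9 i}{529}$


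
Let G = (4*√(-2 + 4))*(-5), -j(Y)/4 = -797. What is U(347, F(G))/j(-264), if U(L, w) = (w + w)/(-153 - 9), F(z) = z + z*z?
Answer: -200/64557 + 5*√2/64557 ≈ -0.0029885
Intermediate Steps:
j(Y) = 3188 (j(Y) = -4*(-797) = 3188)
G = -20*√2 (G = (4*√2)*(-5) = -20*√2 ≈ -28.284)
F(z) = z + z²
U(L, w) = -w/81 (U(L, w) = (2*w)/(-162) = (2*w)*(-1/162) = -w/81)
U(347, F(G))/j(-264) = -(-20*√2)*(1 - 20*√2)/81/3188 = -(-20)*√2*(1 - 20*√2)/81*(1/3188) = (20*√2*(1 - 20*√2)/81)*(1/3188) = 5*√2*(1 - 20*√2)/64557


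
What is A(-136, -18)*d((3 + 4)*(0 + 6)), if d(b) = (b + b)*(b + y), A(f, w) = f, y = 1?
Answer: -491232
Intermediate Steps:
d(b) = 2*b*(1 + b) (d(b) = (b + b)*(b + 1) = (2*b)*(1 + b) = 2*b*(1 + b))
A(-136, -18)*d((3 + 4)*(0 + 6)) = -272*(3 + 4)*(0 + 6)*(1 + (3 + 4)*(0 + 6)) = -272*7*6*(1 + 7*6) = -272*42*(1 + 42) = -272*42*43 = -136*3612 = -491232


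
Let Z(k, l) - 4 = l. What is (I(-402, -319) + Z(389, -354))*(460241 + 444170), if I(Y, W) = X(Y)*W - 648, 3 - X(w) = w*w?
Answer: 46622134719331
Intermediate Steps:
X(w) = 3 - w² (X(w) = 3 - w*w = 3 - w²)
Z(k, l) = 4 + l
I(Y, W) = -648 + W*(3 - Y²) (I(Y, W) = (3 - Y²)*W - 648 = W*(3 - Y²) - 648 = -648 + W*(3 - Y²))
(I(-402, -319) + Z(389, -354))*(460241 + 444170) = ((-648 - 1*(-319)*(-3 + (-402)²)) + (4 - 354))*(460241 + 444170) = ((-648 - 1*(-319)*(-3 + 161604)) - 350)*904411 = ((-648 - 1*(-319)*161601) - 350)*904411 = ((-648 + 51550719) - 350)*904411 = (51550071 - 350)*904411 = 51549721*904411 = 46622134719331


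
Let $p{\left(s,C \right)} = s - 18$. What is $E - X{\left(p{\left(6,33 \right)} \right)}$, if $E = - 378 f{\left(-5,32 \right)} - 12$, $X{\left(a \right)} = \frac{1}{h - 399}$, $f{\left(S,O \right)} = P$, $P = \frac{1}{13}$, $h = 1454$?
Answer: $- \frac{563383}{13715} \approx -41.078$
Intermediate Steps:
$P = \frac{1}{13} \approx 0.076923$
$p{\left(s,C \right)} = -18 + s$
$f{\left(S,O \right)} = \frac{1}{13}$
$X{\left(a \right)} = \frac{1}{1055}$ ($X{\left(a \right)} = \frac{1}{1454 - 399} = \frac{1}{1055}$)
$E = - \frac{534}{13}$ ($E = \left(-378\right) \frac{1}{13} - 12 = - \frac{378}{13} - 12 = - \frac{534}{13} \approx -41.077$)
$E - X{\left(p{\left(6,33 \right)} \right)} = - \frac{534}{13} - \frac{1}{1055} = - \frac{563383}{13715}$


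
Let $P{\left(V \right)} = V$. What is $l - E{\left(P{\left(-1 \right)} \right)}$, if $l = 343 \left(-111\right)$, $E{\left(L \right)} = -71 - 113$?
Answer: $-37889$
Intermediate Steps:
$E{\left(L \right)} = -184$ ($E{\left(L \right)} = -71 - 113 = -184$)
$l = -38073$
$l - E{\left(P{\left(-1 \right)} \right)} = -38073 - -184 = -38073 + 184 = -37889$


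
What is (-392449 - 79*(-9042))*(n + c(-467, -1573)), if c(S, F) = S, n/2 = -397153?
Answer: -255812790737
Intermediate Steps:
n = -794306 (n = 2*(-397153) = -794306)
(-392449 - 79*(-9042))*(n + c(-467, -1573)) = (-392449 - 79*(-9042))*(-794306 - 467) = (-392449 + 714318)*(-794773) = 321869*(-794773) = -255812790737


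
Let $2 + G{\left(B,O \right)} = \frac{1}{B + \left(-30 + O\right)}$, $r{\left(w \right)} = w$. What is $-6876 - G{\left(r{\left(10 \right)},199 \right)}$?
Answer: $- \frac{1230447}{179} \approx -6874.0$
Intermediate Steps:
$G{\left(B,O \right)} = -2 + \frac{1}{-30 + B + O}$ ($G{\left(B,O \right)} = -2 + \frac{1}{B + \left(-30 + O\right)} = -2 + \frac{1}{-30 + B + O}$)
$-6876 - G{\left(r{\left(10 \right)},199 \right)} = -6876 - \frac{61 - 20 - 398}{-30 + 10 + 199} = -6876 - \frac{61 - 20 - 398}{179} = -6876 - \frac{1}{179} \left(-357\right) = -6876 - - \frac{357}{179} = -6876 + \frac{357}{179} = - \frac{1230447}{179}$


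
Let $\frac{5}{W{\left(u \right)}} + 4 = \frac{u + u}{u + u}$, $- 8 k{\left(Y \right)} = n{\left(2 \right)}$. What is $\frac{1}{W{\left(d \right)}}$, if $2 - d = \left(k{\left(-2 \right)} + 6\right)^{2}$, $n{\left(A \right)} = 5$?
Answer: $- \frac{3}{5} \approx -0.6$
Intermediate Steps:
$k{\left(Y \right)} = - \frac{5}{8}$ ($k{\left(Y \right)} = \left(- \frac{1}{8}\right) 5 = - \frac{5}{8}$)
$d = - \frac{1721}{64}$ ($d = 2 - \left(- \frac{5}{8} + 6\right)^{2} = 2 - \left(\frac{43}{8}\right)^{2} = 2 - \frac{1849}{64} = - \frac{1721}{64} \approx -26.891$)
$W{\left(u \right)} = - \frac{5}{3}$ ($W{\left(u \right)} = \frac{5}{-4 + \frac{u + u}{u + u}} = \frac{5}{-4 + \frac{2 u}{2 u}} = \frac{5}{-4 + 2 u \frac{1}{2 u}} = \frac{5}{-4 + 1} = \frac{5}{-3} = 5 \left(- \frac{1}{3}\right) = - \frac{5}{3}$)
$\frac{1}{W{\left(d \right)}} = \frac{1}{- \frac{5}{3}} = - \frac{3}{5}$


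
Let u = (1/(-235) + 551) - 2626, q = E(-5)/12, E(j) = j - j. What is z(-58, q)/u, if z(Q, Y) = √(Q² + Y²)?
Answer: -6815/243813 ≈ -0.027952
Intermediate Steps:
E(j) = 0
q = 0 (q = 0/12 = 0*(1/12) = 0)
u = -487626/235 (u = (-1/235 + 551) - 2626 = 129484/235 - 2626 = -487626/235 ≈ -2075.0)
z(-58, q)/u = √((-58)² + 0²)/(-487626/235) = √(3364 + 0)*(-235/487626) = √3364*(-235/487626) = 58*(-235/487626) = -6815/243813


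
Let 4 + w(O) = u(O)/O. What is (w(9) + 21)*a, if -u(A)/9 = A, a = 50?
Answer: 400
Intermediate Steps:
u(A) = -9*A
w(O) = -13 (w(O) = -4 + (-9*O)/O = -4 - 9 = -13)
(w(9) + 21)*a = (-13 + 21)*50 = 8*50 = 400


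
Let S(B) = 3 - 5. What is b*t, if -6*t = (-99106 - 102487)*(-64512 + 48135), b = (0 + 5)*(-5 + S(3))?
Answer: 38517366545/2 ≈ 1.9259e+10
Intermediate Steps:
S(B) = -2
b = -35 (b = (0 + 5)*(-5 - 2) = 5*(-7) = -35)
t = -1100496187/2 (t = -(-99106 - 102487)*(-64512 + 48135)/6 = -(-201593)*(-16377)/6 = -⅙*3301488561 = -1100496187/2 ≈ -5.5025e+8)
b*t = -35*(-1100496187/2) = 38517366545/2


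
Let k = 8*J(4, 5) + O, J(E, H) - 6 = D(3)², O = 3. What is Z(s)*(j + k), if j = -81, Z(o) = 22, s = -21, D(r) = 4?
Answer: 2156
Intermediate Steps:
J(E, H) = 22 (J(E, H) = 6 + 4² = 6 + 16 = 22)
k = 179 (k = 8*22 + 3 = 176 + 3 = 179)
Z(s)*(j + k) = 22*(-81 + 179) = 22*98 = 2156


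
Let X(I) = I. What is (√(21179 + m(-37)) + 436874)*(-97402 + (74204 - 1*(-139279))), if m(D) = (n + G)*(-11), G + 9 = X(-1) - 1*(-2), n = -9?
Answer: 50712770794 + 348243*√2374 ≈ 5.0730e+10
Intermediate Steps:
G = -8 (G = -9 + (-1 - 1*(-2)) = -9 + (-1 + 2) = -9 + 1 = -8)
m(D) = 187 (m(D) = (-9 - 8)*(-11) = -17*(-11) = 187)
(√(21179 + m(-37)) + 436874)*(-97402 + (74204 - 1*(-139279))) = (√(21179 + 187) + 436874)*(-97402 + (74204 - 1*(-139279))) = (√21366 + 436874)*(-97402 + (74204 + 139279)) = (3*√2374 + 436874)*(-97402 + 213483) = (436874 + 3*√2374)*116081 = 50712770794 + 348243*√2374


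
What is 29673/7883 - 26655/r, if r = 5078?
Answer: -59441871/40029874 ≈ -1.4849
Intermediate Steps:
29673/7883 - 26655/r = 29673/7883 - 26655/5078 = -59441871/40029874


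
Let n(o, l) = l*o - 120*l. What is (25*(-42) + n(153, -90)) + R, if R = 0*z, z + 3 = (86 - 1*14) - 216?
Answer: -4020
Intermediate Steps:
n(o, l) = -120*l + l*o
z = -147 (z = -3 + ((86 - 1*14) - 216) = -3 + ((86 - 14) - 216) = -3 + (72 - 216) = -3 - 144 = -147)
R = 0 (R = 0*(-147) = 0)
(25*(-42) + n(153, -90)) + R = (25*(-42) - 90*(-120 + 153)) + 0 = (-1050 - 90*33) + 0 = (-1050 - 2970) + 0 = -4020 + 0 = -4020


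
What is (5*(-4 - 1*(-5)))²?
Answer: 25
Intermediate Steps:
(5*(-4 - 1*(-5)))² = (5*(-4 + 5))² = (5*1)² = 5² = 25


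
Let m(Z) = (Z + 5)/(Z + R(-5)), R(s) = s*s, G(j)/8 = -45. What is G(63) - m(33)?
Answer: -10459/29 ≈ -360.66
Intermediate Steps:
G(j) = -360 (G(j) = 8*(-45) = -360)
R(s) = s**2
m(Z) = (5 + Z)/(25 + Z) (m(Z) = (Z + 5)/(Z + (-5)**2) = (5 + Z)/(Z + 25) = (5 + Z)/(25 + Z))
G(63) - m(33) = -360 - (5 + 33)/(25 + 33) = -360 - 38/58 = -360 - 1*19/29 = -360 - 19/29 = -10459/29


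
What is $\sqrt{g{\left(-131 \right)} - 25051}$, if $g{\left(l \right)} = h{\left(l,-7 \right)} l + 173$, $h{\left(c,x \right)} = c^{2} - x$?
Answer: $3 i \sqrt{252654} \approx 1507.9 i$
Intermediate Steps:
$g{\left(l \right)} = 173 + l \left(7 + l^{2}\right)$ ($g{\left(l \right)} = \left(l^{2} - -7\right) l + 173 = \left(l^{2} + 7\right) l + 173 = \left(7 + l^{2}\right) l + 173 = l \left(7 + l^{2}\right) + 173 = 173 + l \left(7 + l^{2}\right)$)
$\sqrt{g{\left(-131 \right)} - 25051} = \sqrt{\left(173 - 131 \left(7 + \left(-131\right)^{2}\right)\right) - 25051} = \sqrt{\left(173 - 131 \left(7 + 17161\right)\right) - 25051} = \sqrt{\left(173 - 2249008\right) - 25051} = \sqrt{-2248835 - 25051} = \sqrt{-2273886} = 3 i \sqrt{252654}$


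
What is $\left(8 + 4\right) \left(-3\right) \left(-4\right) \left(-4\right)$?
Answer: $-576$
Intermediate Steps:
$\left(8 + 4\right) \left(-3\right) \left(-4\right) \left(-4\right) = 12 \cdot 12 \left(-4\right) = 12 \left(-48\right) = -576$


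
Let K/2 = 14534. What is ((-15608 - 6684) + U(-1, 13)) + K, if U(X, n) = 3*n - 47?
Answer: 6768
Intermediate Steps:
K = 29068 (K = 2*14534 = 29068)
U(X, n) = -47 + 3*n
((-15608 - 6684) + U(-1, 13)) + K = ((-15608 - 6684) + (-47 + 3*13)) + 29068 = (-22292 + (-47 + 39)) + 29068 = (-22292 - 8) + 29068 = -22300 + 29068 = 6768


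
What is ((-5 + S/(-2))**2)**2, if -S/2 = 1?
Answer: 256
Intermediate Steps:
S = -2 (S = -2*1 = -2)
((-5 + S/(-2))**2)**2 = ((-5 - 2/(-2))**2)**2 = ((-5 - 2*(-1/2))**2)**2 = ((-5 + 1)**2)**2 = ((-4)**2)**2 = 16**2 = 256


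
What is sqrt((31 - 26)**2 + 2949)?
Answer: sqrt(2974) ≈ 54.534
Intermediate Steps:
sqrt((31 - 26)**2 + 2949) = sqrt(5**2 + 2949) = sqrt(25 + 2949) = sqrt(2974)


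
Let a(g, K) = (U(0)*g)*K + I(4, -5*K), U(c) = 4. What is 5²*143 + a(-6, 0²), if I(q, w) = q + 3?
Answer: 3582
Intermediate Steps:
I(q, w) = 3 + q
a(g, K) = 7 + 4*K*g (a(g, K) = (4*g)*K + (3 + 4) = 4*K*g + 7 = 7 + 4*K*g)
5²*143 + a(-6, 0²) = 5²*143 + (7 + 4*0²*(-6)) = 25*143 + (7 + 4*0*(-6)) = 3575 + (7 + 0) = 3575 + 7 = 3582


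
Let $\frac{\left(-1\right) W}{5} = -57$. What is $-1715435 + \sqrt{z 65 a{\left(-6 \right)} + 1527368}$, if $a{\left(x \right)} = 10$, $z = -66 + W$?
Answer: $-1715435 + \sqrt{1669718} \approx -1.7141 \cdot 10^{6}$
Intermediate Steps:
$W = 285$ ($W = \left(-5\right) \left(-57\right) = 285$)
$z = 219$ ($z = -66 + 285 = 219$)
$-1715435 + \sqrt{z 65 a{\left(-6 \right)} + 1527368} = -1715435 + \sqrt{219 \cdot 65 \cdot 10 + 1527368} = -1715435 + \sqrt{14235 \cdot 10 + 1527368} = -1715435 + \sqrt{142350 + 1527368} = -1715435 + \sqrt{1669718}$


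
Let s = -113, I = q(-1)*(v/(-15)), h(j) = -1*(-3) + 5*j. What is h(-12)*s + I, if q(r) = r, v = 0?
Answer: 6441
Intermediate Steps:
h(j) = 3 + 5*j
I = 0 (I = -0/(-15) = -0*(-1)/15 = -1*0 = 0)
h(-12)*s + I = (3 + 5*(-12))*(-113) + 0 = (3 - 60)*(-113) + 0 = -57*(-113) + 0 = 6441 + 0 = 6441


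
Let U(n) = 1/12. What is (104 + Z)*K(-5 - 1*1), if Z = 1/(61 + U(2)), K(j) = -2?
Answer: -152488/733 ≈ -208.03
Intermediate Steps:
U(n) = 1/12
Z = 12/733 (Z = 1/(61 + 1/12) = 1/(733/12) = 12/733 ≈ 0.016371)
(104 + Z)*K(-5 - 1*1) = (104 + 12/733)*(-2) = (76244/733)*(-2) = -152488/733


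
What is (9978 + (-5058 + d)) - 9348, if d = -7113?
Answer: -11541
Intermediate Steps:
(9978 + (-5058 + d)) - 9348 = (9978 + (-5058 - 7113)) - 9348 = (9978 - 12171) - 9348 = -2193 - 9348 = -11541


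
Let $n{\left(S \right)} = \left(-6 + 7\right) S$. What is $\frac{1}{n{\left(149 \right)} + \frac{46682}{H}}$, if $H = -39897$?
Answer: $\frac{39897}{5897971} \approx 0.0067645$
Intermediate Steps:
$n{\left(S \right)} = S$ ($n{\left(S \right)} = 1 S = S$)
$\frac{1}{n{\left(149 \right)} + \frac{46682}{H}} = \frac{1}{149 + \frac{46682}{-39897}} = \frac{1}{149 + 46682 \left(- \frac{1}{39897}\right)} = \frac{1}{149 - \frac{46682}{39897}} = \frac{1}{\frac{5897971}{39897}} = \frac{39897}{5897971}$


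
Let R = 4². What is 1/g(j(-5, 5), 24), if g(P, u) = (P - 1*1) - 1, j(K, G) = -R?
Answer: -1/18 ≈ -0.055556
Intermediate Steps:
R = 16
j(K, G) = -16 (j(K, G) = -1*16 = -16)
g(P, u) = -2 + P (g(P, u) = (P - 1) - 1 = (-1 + P) - 1 = -2 + P)
1/g(j(-5, 5), 24) = 1/(-2 - 16) = 1/(-18) = -1/18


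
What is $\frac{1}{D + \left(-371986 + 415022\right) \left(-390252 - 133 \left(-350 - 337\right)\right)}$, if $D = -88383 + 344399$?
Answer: $- \frac{1}{12862386700} \approx -7.7746 \cdot 10^{-11}$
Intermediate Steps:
$D = 256016$
$\frac{1}{D + \left(-371986 + 415022\right) \left(-390252 - 133 \left(-350 - 337\right)\right)} = \frac{1}{256016 + \left(-371986 + 415022\right) \left(-390252 - 133 \left(-350 - 337\right)\right)} = \frac{1}{256016 + 43036 \left(-390252 - -91371\right)} = \frac{1}{256016 + 43036 \left(-390252 + 91371\right)} = \frac{1}{256016 + 43036 \left(-298881\right)} = \frac{1}{256016 - 12862642716} = \frac{1}{-12862386700} = - \frac{1}{12862386700}$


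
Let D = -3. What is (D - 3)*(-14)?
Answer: 84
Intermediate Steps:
(D - 3)*(-14) = (-3 - 3)*(-14) = -6*(-14) = 84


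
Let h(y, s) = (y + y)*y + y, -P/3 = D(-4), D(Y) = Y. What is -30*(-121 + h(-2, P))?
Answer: 3450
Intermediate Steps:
P = 12 (P = -3*(-4) = 12)
h(y, s) = y + 2*y² (h(y, s) = (2*y)*y + y = 2*y² + y = y + 2*y²)
-30*(-121 + h(-2, P)) = -30*(-121 - 2*(1 + 2*(-2))) = -30*(-121 - 2*(1 - 4)) = -30*(-121 - 2*(-3)) = -30*(-121 + 6) = -30*(-115) = 3450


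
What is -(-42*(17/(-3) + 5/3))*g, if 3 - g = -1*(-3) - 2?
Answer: -336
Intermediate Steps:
g = 2 (g = 3 - (-1*(-3) - 2) = 3 - (3 - 2) = 3 - 1*1 = 3 - 1 = 2)
-(-42*(17/(-3) + 5/3))*g = -(-42*(17/(-3) + 5/3))*2 = -(-42*(17*(-⅓) + 5*(⅓)))*2 = -(-42*(-17/3 + 5/3))*2 = -(-42*(-4))*2 = -168*2 = -1*336 = -336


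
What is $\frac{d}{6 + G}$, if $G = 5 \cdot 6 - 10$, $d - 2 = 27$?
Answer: $\frac{29}{26} \approx 1.1154$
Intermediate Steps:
$d = 29$ ($d = 2 + 27 = 29$)
$G = 20$ ($G = 30 - 10 = 20$)
$\frac{d}{6 + G} = \frac{1}{6 + 20} \cdot 29 = \frac{1}{26} \cdot 29 = \frac{29}{26}$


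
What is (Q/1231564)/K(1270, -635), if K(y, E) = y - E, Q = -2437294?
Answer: -1218647/1173064710 ≈ -0.0010389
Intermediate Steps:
(Q/1231564)/K(1270, -635) = (-2437294/1231564)/(1270 - 1*(-635)) = (-2437294*1/1231564)/(1270 + 635) = -1218647/615782/1905 = -1218647/615782*1/1905 = -1218647/1173064710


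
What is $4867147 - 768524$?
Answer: $4098623$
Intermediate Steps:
$4867147 - 768524 = 4098623$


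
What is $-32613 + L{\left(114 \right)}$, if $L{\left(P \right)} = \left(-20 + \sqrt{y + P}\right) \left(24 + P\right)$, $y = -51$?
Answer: $-35373 + 414 \sqrt{7} \approx -34278.0$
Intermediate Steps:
$L{\left(P \right)} = \left(-20 + \sqrt{-51 + P}\right) \left(24 + P\right)$
$-32613 + L{\left(114 \right)} = -32613 + \left(-480 - 2280 + 24 \sqrt{-51 + 114} + 114 \sqrt{-51 + 114}\right) = -32613 + \left(-480 - 2280 + 24 \sqrt{63} + 114 \sqrt{63}\right) = -32613 + \left(-480 - 2280 + 24 \cdot 3 \sqrt{7} + 114 \cdot 3 \sqrt{7}\right) = -32613 + \left(-480 - 2280 + 72 \sqrt{7} + 342 \sqrt{7}\right) = -32613 - \left(2760 - 414 \sqrt{7}\right) = -35373 + 414 \sqrt{7}$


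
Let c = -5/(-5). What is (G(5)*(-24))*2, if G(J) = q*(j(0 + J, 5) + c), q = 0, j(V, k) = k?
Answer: 0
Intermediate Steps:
c = 1 (c = -5*(-⅕) = 1)
G(J) = 0 (G(J) = 0*(5 + 1) = 0*6 = 0)
(G(5)*(-24))*2 = (0*(-24))*2 = 0*2 = 0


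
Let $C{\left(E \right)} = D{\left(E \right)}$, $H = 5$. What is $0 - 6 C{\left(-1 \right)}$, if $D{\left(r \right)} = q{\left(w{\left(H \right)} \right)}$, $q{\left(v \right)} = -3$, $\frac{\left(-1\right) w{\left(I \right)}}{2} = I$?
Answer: $18$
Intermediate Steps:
$w{\left(I \right)} = - 2 I$
$D{\left(r \right)} = -3$
$C{\left(E \right)} = -3$
$0 - 6 C{\left(-1 \right)} = 0 - -18 = 0 + 18 = 18$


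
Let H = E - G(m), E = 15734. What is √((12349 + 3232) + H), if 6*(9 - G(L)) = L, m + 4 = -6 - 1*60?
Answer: √281649/3 ≈ 176.90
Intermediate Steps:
m = -70 (m = -4 + (-6 - 1*60) = -4 + (-6 - 60) = -4 - 66 = -70)
G(L) = 9 - L/6
H = 47140/3 (H = 15734 - (9 - ⅙*(-70)) = 15734 - (9 + 35/3) = 15734 - 1*62/3 = 15734 - 62/3 = 47140/3 ≈ 15713.)
√((12349 + 3232) + H) = √((12349 + 3232) + 47140/3) = √(15581 + 47140/3) = √(93883/3) = √281649/3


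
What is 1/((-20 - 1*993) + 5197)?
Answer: 1/4184 ≈ 0.00023901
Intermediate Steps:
1/((-20 - 1*993) + 5197) = 1/((-20 - 993) + 5197) = 1/(-1013 + 5197) = 1/4184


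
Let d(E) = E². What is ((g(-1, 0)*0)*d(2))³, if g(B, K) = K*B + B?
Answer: 0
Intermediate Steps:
g(B, K) = B + B*K (g(B, K) = B*K + B = B + B*K)
((g(-1, 0)*0)*d(2))³ = ((-(1 + 0)*0)*2²)³ = ((-1*1*0)*4)³ = (-1*0*4)³ = (0*4)³ = 0³ = 0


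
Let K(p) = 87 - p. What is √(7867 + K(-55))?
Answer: √8009 ≈ 89.493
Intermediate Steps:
√(7867 + K(-55)) = √(7867 + (87 - 1*(-55))) = √(7867 + (87 + 55)) = √(7867 + 142) = √8009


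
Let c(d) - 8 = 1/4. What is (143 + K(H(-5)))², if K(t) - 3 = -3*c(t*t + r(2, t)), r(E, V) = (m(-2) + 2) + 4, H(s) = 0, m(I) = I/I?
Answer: 235225/16 ≈ 14702.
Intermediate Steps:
m(I) = 1
r(E, V) = 7 (r(E, V) = (1 + 2) + 4 = 3 + 4 = 7)
c(d) = 33/4 (c(d) = 8 + 1/4 = 8 + ¼ = 33/4)
K(t) = -87/4 (K(t) = 3 - 3*33/4 = 3 - 99/4 = -87/4)
(143 + K(H(-5)))² = (143 - 87/4)² = (485/4)² = 235225/16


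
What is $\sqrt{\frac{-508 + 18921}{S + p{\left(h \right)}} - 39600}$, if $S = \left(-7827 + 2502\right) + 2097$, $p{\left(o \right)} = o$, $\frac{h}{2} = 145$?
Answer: $\frac{i \sqrt{341875119794}}{2938} \approx 199.01 i$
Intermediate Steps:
$h = 290$ ($h = 2 \cdot 145 = 290$)
$S = -3228$ ($S = -5325 + 2097 = -3228$)
$\sqrt{\frac{-508 + 18921}{S + p{\left(h \right)}} - 39600} = \sqrt{\frac{-508 + 18921}{-3228 + 290} - 39600} = \sqrt{\frac{18413}{-2938} - 39600} = \sqrt{18413 \left(- \frac{1}{2938}\right) - 39600} = \sqrt{- \frac{18413}{2938} - 39600} = \sqrt{- \frac{116363213}{2938}} = \frac{i \sqrt{341875119794}}{2938}$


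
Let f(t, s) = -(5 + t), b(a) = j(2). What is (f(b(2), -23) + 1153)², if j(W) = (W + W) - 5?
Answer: 1320201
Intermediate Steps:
j(W) = -5 + 2*W (j(W) = 2*W - 5 = -5 + 2*W)
b(a) = -1 (b(a) = -5 + 2*2 = -5 + 4 = -1)
f(t, s) = -5 - t
(f(b(2), -23) + 1153)² = ((-5 - 1*(-1)) + 1153)² = ((-5 + 1) + 1153)² = (-4 + 1153)² = 1149² = 1320201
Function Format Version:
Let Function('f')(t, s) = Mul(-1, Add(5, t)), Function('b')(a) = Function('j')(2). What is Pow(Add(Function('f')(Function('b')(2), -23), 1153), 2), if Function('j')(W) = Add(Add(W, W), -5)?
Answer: 1320201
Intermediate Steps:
Function('j')(W) = Add(-5, Mul(2, W)) (Function('j')(W) = Add(Mul(2, W), -5) = Add(-5, Mul(2, W)))
Function('b')(a) = -1 (Function('b')(a) = Add(-5, Mul(2, 2)) = Add(-5, 4) = -1)
Function('f')(t, s) = Add(-5, Mul(-1, t))
Pow(Add(Function('f')(Function('b')(2), -23), 1153), 2) = Pow(Add(Add(-5, Mul(-1, -1)), 1153), 2) = Pow(Add(Add(-5, 1), 1153), 2) = Pow(Add(-4, 1153), 2) = Pow(1149, 2) = 1320201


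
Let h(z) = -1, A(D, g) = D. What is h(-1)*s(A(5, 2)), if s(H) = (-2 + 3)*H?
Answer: -5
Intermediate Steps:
s(H) = H (s(H) = 1*H = H)
h(-1)*s(A(5, 2)) = -1*5 = -5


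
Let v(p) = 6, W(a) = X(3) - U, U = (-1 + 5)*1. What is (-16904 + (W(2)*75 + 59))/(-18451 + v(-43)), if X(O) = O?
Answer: 3384/3689 ≈ 0.91732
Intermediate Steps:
U = 4 (U = 4*1 = 4)
W(a) = -1 (W(a) = 3 - 1*4 = 3 - 4 = -1)
(-16904 + (W(2)*75 + 59))/(-18451 + v(-43)) = (-16904 + (-1*75 + 59))/(-18451 + 6) = (-16904 + (-75 + 59))/(-18445) = (-16904 - 16)*(-1/18445) = -16920*(-1/18445) = 3384/3689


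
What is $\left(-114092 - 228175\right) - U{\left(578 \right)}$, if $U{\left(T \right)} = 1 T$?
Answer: $-342845$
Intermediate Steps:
$U{\left(T \right)} = T$
$\left(-114092 - 228175\right) - U{\left(578 \right)} = \left(-114092 - 228175\right) - 578 = -342267 - 578 = -342845$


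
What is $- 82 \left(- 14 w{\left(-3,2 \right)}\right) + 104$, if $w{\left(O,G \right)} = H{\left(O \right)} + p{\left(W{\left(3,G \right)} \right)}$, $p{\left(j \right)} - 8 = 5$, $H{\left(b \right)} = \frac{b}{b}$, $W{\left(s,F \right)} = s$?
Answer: $16176$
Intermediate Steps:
$H{\left(b \right)} = 1$
$p{\left(j \right)} = 13$ ($p{\left(j \right)} = 8 + 5 = 13$)
$w{\left(O,G \right)} = 14$ ($w{\left(O,G \right)} = 1 + 13 = 14$)
$- 82 \left(- 14 w{\left(-3,2 \right)}\right) + 104 = - 82 \left(\left(-14\right) 14\right) + 104 = \left(-82\right) \left(-196\right) + 104 = 16072 + 104 = 16176$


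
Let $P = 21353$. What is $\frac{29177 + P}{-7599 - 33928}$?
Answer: $- \frac{50530}{41527} \approx -1.2168$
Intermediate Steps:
$\frac{29177 + P}{-7599 - 33928} = \frac{29177 + 21353}{-7599 - 33928} = \frac{50530}{-41527} = 50530 \left(- \frac{1}{41527}\right) = - \frac{50530}{41527}$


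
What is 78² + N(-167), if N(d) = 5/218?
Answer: 1326317/218 ≈ 6084.0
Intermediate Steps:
N(d) = 5/218 (N(d) = 5*(1/218) = 5/218)
78² + N(-167) = 78² + 5/218 = 6084 + 5/218 = 1326317/218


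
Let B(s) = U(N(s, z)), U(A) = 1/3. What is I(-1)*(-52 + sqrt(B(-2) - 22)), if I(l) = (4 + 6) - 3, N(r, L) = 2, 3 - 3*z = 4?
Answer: -364 + 7*I*sqrt(195)/3 ≈ -364.0 + 32.583*I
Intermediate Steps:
z = -1/3 (z = 1 - 1/3*4 = 1 - 4/3 = -1/3 ≈ -0.33333)
U(A) = 1/3
I(l) = 7 (I(l) = 10 - 3 = 7)
B(s) = 1/3
I(-1)*(-52 + sqrt(B(-2) - 22)) = 7*(-52 + sqrt(1/3 - 22)) = 7*(-52 + sqrt(-65/3)) = 7*(-52 + I*sqrt(195)/3) = -364 + 7*I*sqrt(195)/3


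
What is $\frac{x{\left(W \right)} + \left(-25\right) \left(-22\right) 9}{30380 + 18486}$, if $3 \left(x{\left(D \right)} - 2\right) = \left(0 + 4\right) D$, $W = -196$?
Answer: $\frac{7036}{73299} \approx 0.09599$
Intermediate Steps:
$x{\left(D \right)} = 2 + \frac{4 D}{3}$ ($x{\left(D \right)} = 2 + \frac{\left(0 + 4\right) D}{3} = 2 + \frac{4 D}{3}$)
$\frac{x{\left(W \right)} + \left(-25\right) \left(-22\right) 9}{30380 + 18486} = \frac{\left(2 + \frac{4}{3} \left(-196\right)\right) + \left(-25\right) \left(-22\right) 9}{30380 + 18486} = \frac{\left(2 - \frac{784}{3}\right) + 550 \cdot 9}{48866} = \left(- \frac{778}{3} + 4950\right) \frac{1}{48866} = \frac{14072}{3} \cdot \frac{1}{48866} = \frac{7036}{73299}$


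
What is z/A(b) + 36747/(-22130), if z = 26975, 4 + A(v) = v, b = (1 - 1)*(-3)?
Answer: -298551869/44260 ≈ -6745.4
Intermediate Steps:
b = 0 (b = 0*(-3) = 0)
A(v) = -4 + v
z/A(b) + 36747/(-22130) = 26975/(-4 + 0) + 36747/(-22130) = 26975/(-4) + 36747*(-1/22130) = 26975*(-¼) - 36747/22130 = -26975/4 - 36747/22130 = -298551869/44260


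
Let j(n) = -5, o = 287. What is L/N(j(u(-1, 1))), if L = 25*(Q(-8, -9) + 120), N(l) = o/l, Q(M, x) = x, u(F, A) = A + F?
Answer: -13875/287 ≈ -48.345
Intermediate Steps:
N(l) = 287/l
L = 2775 (L = 25*(-9 + 120) = 25*111 = 2775)
L/N(j(u(-1, 1))) = 2775/((287/(-5))) = 2775/((287*(-⅕))) = 2775/(-287/5) = 2775*(-5/287) = -13875/287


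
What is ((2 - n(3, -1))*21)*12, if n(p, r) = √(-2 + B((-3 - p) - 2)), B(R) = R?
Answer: 504 - 252*I*√10 ≈ 504.0 - 796.89*I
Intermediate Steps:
n(p, r) = √(-7 - p) (n(p, r) = √(-2 + ((-3 - p) - 2)) = √(-2 + (-5 - p)) = √(-7 - p))
((2 - n(3, -1))*21)*12 = ((2 - √(-7 - 1*3))*21)*12 = ((2 - √(-7 - 3))*21)*12 = ((2 - √(-10))*21)*12 = ((2 - I*√10)*21)*12 = (42 - 21*I*√10)*12 = 504 - 252*I*√10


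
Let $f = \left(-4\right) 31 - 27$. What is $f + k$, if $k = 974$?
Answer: $823$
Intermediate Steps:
$f = -151$ ($f = -124 - 27 = -151$)
$f + k = -151 + 974 = 823$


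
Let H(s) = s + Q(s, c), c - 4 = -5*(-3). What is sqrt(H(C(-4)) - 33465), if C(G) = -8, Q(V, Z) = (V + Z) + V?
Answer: I*sqrt(33470) ≈ 182.95*I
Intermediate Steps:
c = 19 (c = 4 - 5*(-3) = 4 + 15 = 19)
Q(V, Z) = Z + 2*V
H(s) = 19 + 3*s (H(s) = s + (19 + 2*s) = 19 + 3*s)
sqrt(H(C(-4)) - 33465) = sqrt((19 + 3*(-8)) - 33465) = sqrt((19 - 24) - 33465) = sqrt(-5 - 33465) = sqrt(-33470) = I*sqrt(33470)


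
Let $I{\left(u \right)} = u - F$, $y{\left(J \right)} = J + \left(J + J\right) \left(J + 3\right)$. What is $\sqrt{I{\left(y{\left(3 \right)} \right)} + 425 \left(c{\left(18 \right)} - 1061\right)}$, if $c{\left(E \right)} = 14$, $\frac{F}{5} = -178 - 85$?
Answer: $i \sqrt{443621} \approx 666.05 i$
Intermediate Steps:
$F = -1315$ ($F = 5 \left(-178 - 85\right) = 5 \left(-263\right) = -1315$)
$y{\left(J \right)} = J + 2 J \left(3 + J\right)$
$I{\left(u \right)} = 1315 + u$ ($I{\left(u \right)} = u - -1315 = u + 1315 = 1315 + u$)
$\sqrt{I{\left(y{\left(3 \right)} \right)} + 425 \left(c{\left(18 \right)} - 1061\right)} = \sqrt{\left(1315 + 3 \left(7 + 2 \cdot 3\right)\right) + 425 \left(14 - 1061\right)} = \sqrt{\left(1315 + 3 \left(7 + 6\right)\right) + 425 \left(-1047\right)} = \sqrt{\left(1315 + 3 \cdot 13\right) - 444975} = \sqrt{\left(1315 + 39\right) - 444975} = \sqrt{1354 - 444975} = \sqrt{-443621} = i \sqrt{443621}$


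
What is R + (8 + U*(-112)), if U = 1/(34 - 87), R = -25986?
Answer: -1376722/53 ≈ -25976.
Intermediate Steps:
U = -1/53 (U = 1/(-53) = -1/53 ≈ -0.018868)
R + (8 + U*(-112)) = -25986 + (8 - 1/53*(-112)) = -25986 + (8 + 112/53) = -25986 + 536/53 = -1376722/53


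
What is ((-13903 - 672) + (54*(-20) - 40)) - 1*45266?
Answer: -60961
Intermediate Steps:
((-13903 - 672) + (54*(-20) - 40)) - 1*45266 = (-14575 + (-1080 - 40)) - 45266 = (-14575 - 1120) - 45266 = -15695 - 45266 = -60961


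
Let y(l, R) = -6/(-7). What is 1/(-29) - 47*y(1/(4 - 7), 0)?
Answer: -8185/203 ≈ -40.320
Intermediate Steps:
y(l, R) = 6/7 (y(l, R) = -6*(-⅐) = 6/7)
1/(-29) - 47*y(1/(4 - 7), 0) = 1/(-29) - 47*6/7 = -1/29 - 282/7 = -8185/203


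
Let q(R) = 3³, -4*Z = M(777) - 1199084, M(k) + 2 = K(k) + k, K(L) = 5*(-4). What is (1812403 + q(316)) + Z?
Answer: 8448049/4 ≈ 2.1120e+6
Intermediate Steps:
K(L) = -20
M(k) = -22 + k (M(k) = -2 + (-20 + k) = -22 + k)
Z = 1198329/4 (Z = -((-22 + 777) - 1199084)/4 = -(755 - 1199084)/4 = -¼*(-1198329) = 1198329/4 ≈ 2.9958e+5)
q(R) = 27
(1812403 + q(316)) + Z = (1812403 + 27) + 1198329/4 = 1812430 + 1198329/4 = 8448049/4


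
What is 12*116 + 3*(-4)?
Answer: 1380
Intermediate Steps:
12*116 + 3*(-4) = 1392 - 12 = 1380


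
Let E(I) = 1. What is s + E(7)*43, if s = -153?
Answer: -110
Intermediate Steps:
s + E(7)*43 = -153 + 1*43 = -153 + 43 = -110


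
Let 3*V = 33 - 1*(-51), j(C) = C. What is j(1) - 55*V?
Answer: -1539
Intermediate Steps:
V = 28 (V = (33 - 1*(-51))/3 = (33 + 51)/3 = (⅓)*84 = 28)
j(1) - 55*V = 1 - 55*28 = 1 - 1540 = -1539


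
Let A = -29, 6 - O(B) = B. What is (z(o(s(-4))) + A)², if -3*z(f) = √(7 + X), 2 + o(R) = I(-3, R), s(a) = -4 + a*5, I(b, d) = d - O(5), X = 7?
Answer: (87 + √14)²/9 ≈ 914.89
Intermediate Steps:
O(B) = 6 - B
I(b, d) = -1 + d (I(b, d) = d - (6 - 1*5) = d - (6 - 5) = d - 1*1 = d - 1 = -1 + d)
s(a) = -4 + 5*a
o(R) = -3 + R (o(R) = -2 + (-1 + R) = -3 + R)
z(f) = -√14/3 (z(f) = -√(7 + 7)/3 = -√14/3)
(z(o(s(-4))) + A)² = (-√14/3 - 29)² = (-29 - √14/3)²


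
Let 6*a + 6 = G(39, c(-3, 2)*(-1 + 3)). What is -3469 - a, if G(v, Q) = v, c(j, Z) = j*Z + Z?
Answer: -6949/2 ≈ -3474.5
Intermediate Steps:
c(j, Z) = Z + Z*j (c(j, Z) = Z*j + Z = Z + Z*j)
a = 11/2 (a = -1 + (⅙)*39 = -1 + 13/2 = 11/2 ≈ 5.5000)
-3469 - a = -3469 - 1*11/2 = -3469 - 11/2 = -6949/2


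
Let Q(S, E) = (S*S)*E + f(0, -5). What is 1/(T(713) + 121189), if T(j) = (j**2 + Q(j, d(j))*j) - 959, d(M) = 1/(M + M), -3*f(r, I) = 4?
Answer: 6/5290997 ≈ 1.1340e-6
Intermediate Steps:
f(r, I) = -4/3 (f(r, I) = -1/3*4 = -4/3)
d(M) = 1/(2*M)
Q(S, E) = -4/3 + E*S**2 (Q(S, E) = (S*S)*E - 4/3 = S**2*E - 4/3 = E*S**2 - 4/3 = -4/3 + E*S**2)
T(j) = -959 + j**2 + j*(-4/3 + j/2) (T(j) = (j**2 + (-4/3 + (1/(2*j))*j**2)*j) - 959 = (j**2 + (-4/3 + j/2)*j) - 959 = (j**2 + j*(-4/3 + j/2)) - 959 = -959 + j**2 + j*(-4/3 + j/2))
1/(T(713) + 121189) = 1/((-959 - 4/3*713 + (3/2)*713**2) + 121189) = 1/((-959 - 2852/3 + (3/2)*508369) + 121189) = 1/((-959 - 2852/3 + 1525107/2) + 121189) = 1/(4563863/6 + 121189) = 1/(5290997/6) = 6/5290997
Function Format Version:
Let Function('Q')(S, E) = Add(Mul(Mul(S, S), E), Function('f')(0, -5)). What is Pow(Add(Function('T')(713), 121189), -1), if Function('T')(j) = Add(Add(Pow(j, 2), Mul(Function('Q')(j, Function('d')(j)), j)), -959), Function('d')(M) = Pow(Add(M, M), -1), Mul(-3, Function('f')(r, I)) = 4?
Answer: Rational(6, 5290997) ≈ 1.1340e-6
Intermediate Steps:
Function('f')(r, I) = Rational(-4, 3) (Function('f')(r, I) = Mul(Rational(-1, 3), 4) = Rational(-4, 3))
Function('d')(M) = Mul(Rational(1, 2), Pow(M, -1)) (Function('d')(M) = Pow(Mul(2, M), -1) = Mul(Rational(1, 2), Pow(M, -1)))
Function('Q')(S, E) = Add(Rational(-4, 3), Mul(E, Pow(S, 2))) (Function('Q')(S, E) = Add(Mul(Mul(S, S), E), Rational(-4, 3)) = Add(Mul(Pow(S, 2), E), Rational(-4, 3)) = Add(Mul(E, Pow(S, 2)), Rational(-4, 3)) = Add(Rational(-4, 3), Mul(E, Pow(S, 2))))
Function('T')(j) = Add(-959, Pow(j, 2), Mul(j, Add(Rational(-4, 3), Mul(Rational(1, 2), j)))) (Function('T')(j) = Add(Add(Pow(j, 2), Mul(Add(Rational(-4, 3), Mul(Mul(Rational(1, 2), Pow(j, -1)), Pow(j, 2))), j)), -959) = Add(Add(Pow(j, 2), Mul(Add(Rational(-4, 3), Mul(Rational(1, 2), j)), j)), -959) = Add(Add(Pow(j, 2), Mul(j, Add(Rational(-4, 3), Mul(Rational(1, 2), j)))), -959) = Add(-959, Pow(j, 2), Mul(j, Add(Rational(-4, 3), Mul(Rational(1, 2), j)))))
Pow(Add(Function('T')(713), 121189), -1) = Pow(Add(Add(-959, Mul(Rational(-4, 3), 713), Mul(Rational(3, 2), Pow(713, 2))), 121189), -1) = Pow(Add(Add(-959, Rational(-2852, 3), Mul(Rational(3, 2), 508369)), 121189), -1) = Pow(Add(Add(-959, Rational(-2852, 3), Rational(1525107, 2)), 121189), -1) = Pow(Add(Rational(4563863, 6), 121189), -1) = Pow(Rational(5290997, 6), -1) = Rational(6, 5290997)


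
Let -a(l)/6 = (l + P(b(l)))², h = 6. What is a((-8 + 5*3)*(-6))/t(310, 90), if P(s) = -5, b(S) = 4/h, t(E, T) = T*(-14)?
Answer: 2209/210 ≈ 10.519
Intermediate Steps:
t(E, T) = -14*T
b(S) = ⅔ (b(S) = 4/6 = 4*(⅙) = ⅔)
a(l) = -6*(-5 + l)² (a(l) = -6*(l - 5)² = -6*(-5 + l)²)
a((-8 + 5*3)*(-6))/t(310, 90) = (-6*(-5 + (-8 + 5*3)*(-6))²)/((-14*90)) = -6*(-5 + (-8 + 15)*(-6))²/(-1260) = -6*(-5 + 7*(-6))²*(-1/1260) = -6*(-5 - 42)²*(-1/1260) = -6*(-47)²*(-1/1260) = -6*2209*(-1/1260) = -13254*(-1/1260) = 2209/210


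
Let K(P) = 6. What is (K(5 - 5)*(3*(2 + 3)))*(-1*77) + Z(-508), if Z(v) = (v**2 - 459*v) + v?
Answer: 483798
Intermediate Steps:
Z(v) = v**2 - 458*v
(K(5 - 5)*(3*(2 + 3)))*(-1*77) + Z(-508) = (6*(3*(2 + 3)))*(-1*77) - 508*(-458 - 508) = (6*(3*5))*(-77) - 508*(-966) = (6*15)*(-77) + 490728 = 90*(-77) + 490728 = -6930 + 490728 = 483798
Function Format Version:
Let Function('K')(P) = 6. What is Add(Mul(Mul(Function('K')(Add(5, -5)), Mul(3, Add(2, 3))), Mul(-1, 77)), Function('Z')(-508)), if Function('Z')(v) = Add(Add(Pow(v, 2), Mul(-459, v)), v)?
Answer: 483798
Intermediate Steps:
Function('Z')(v) = Add(Pow(v, 2), Mul(-458, v))
Add(Mul(Mul(Function('K')(Add(5, -5)), Mul(3, Add(2, 3))), Mul(-1, 77)), Function('Z')(-508)) = Add(Mul(Mul(6, Mul(3, Add(2, 3))), Mul(-1, 77)), Mul(-508, Add(-458, -508))) = Add(Mul(Mul(6, Mul(3, 5)), -77), Mul(-508, -966)) = Add(Mul(Mul(6, 15), -77), 490728) = Add(Mul(90, -77), 490728) = Add(-6930, 490728) = 483798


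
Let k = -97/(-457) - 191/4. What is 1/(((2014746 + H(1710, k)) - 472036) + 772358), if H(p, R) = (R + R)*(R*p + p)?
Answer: 835396/8254658575723 ≈ 1.0120e-7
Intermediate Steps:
k = -86899/1828 (k = -97*(-1/457) - 191*1/4 = 97/457 - 191/4 = -86899/1828 ≈ -47.538)
H(p, R) = 2*R*(p + R*p) (H(p, R) = (2*R)*(p + R*p) = 2*R*(p + R*p))
1/(((2014746 + H(1710, k)) - 472036) + 772358) = 1/(((2014746 + 2*(-86899/1828)*1710*(1 - 86899/1828)) - 472036) + 772358) = 1/(((2014746 + 2*(-86899/1828)*1710*(-85071/1828)) - 472036) + 772358) = 1/(((2014746 + 6320660028795/835396) - 472036) + 772358) = 1/((8003770778211/835396 - 472036) + 772358) = 1/(7609433791955/835396 + 772358) = 1/(8254658575723/835396) = 835396/8254658575723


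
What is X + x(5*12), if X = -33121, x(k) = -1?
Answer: -33122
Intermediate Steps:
X + x(5*12) = -33121 - 1 = -33122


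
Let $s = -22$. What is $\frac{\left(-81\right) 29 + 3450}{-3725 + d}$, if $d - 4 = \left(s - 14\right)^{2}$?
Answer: $- \frac{1101}{2425} \approx -0.45402$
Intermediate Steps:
$d = 1300$ ($d = 4 + \left(-22 - 14\right)^{2} = 4 + \left(-36\right)^{2} = 4 + 1296 = 1300$)
$\frac{\left(-81\right) 29 + 3450}{-3725 + d} = \frac{\left(-81\right) 29 + 3450}{-3725 + 1300} = \frac{-2349 + 3450}{-2425} = 1101 \left(- \frac{1}{2425}\right) = - \frac{1101}{2425}$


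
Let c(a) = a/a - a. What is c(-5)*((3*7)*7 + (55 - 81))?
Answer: 726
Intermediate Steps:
c(a) = 1 - a
c(-5)*((3*7)*7 + (55 - 81)) = (1 - 1*(-5))*((3*7)*7 + (55 - 81)) = (1 + 5)*(21*7 - 26) = 6*(147 - 26) = 6*121 = 726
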